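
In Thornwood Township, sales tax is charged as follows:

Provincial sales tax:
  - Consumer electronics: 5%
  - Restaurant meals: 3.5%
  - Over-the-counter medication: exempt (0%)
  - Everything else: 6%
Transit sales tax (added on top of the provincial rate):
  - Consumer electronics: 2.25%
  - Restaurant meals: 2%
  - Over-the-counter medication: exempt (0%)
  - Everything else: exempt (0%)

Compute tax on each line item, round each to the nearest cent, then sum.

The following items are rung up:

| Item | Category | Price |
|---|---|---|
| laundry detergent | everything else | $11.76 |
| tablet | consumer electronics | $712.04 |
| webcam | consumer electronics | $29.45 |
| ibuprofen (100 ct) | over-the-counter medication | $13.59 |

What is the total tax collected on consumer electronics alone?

$53.76

Tablet $712.04: consumer electronics → 5% + 2.25% transit = 7.25% → $51.62
Webcam $29.45: consumer electronics → 5% + 2.25% transit = 7.25% → $2.14
Tax on consumer electronics = $51.62 + $2.14 = $53.76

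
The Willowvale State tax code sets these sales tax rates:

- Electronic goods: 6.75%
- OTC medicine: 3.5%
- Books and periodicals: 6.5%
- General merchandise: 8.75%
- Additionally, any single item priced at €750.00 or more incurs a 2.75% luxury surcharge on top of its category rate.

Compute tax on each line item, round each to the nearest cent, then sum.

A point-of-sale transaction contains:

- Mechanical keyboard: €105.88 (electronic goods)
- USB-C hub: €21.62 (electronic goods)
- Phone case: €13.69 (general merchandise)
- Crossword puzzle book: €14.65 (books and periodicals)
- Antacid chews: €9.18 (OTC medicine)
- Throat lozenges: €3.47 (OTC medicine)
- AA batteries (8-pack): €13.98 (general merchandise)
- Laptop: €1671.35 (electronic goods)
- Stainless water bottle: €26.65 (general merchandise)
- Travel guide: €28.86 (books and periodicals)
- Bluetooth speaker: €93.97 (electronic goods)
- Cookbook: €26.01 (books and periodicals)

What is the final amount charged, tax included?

Mechanical keyboard €105.88: electronic goods → 6.75% → €7.15
USB-C hub €21.62: electronic goods → 6.75% → €1.46
Phone case €13.69: general merchandise → 8.75% → €1.20
Crossword puzzle book €14.65: books and periodicals → 6.5% → €0.95
Antacid chews €9.18: OTC medicine → 3.5% → €0.32
Throat lozenges €3.47: OTC medicine → 3.5% → €0.12
AA batteries (8-pack) €13.98: general merchandise → 8.75% → €1.22
Laptop €1671.35: electronic goods → 6.75% + 2.75% surcharge = 9.5% → €158.78
Stainless water bottle €26.65: general merchandise → 8.75% → €2.33
Travel guide €28.86: books and periodicals → 6.5% → €1.88
Bluetooth speaker €93.97: electronic goods → 6.75% → €6.34
Cookbook €26.01: books and periodicals → 6.5% → €1.69
Subtotal = €2029.31; tax = €183.44; total due = €2212.75

€2212.75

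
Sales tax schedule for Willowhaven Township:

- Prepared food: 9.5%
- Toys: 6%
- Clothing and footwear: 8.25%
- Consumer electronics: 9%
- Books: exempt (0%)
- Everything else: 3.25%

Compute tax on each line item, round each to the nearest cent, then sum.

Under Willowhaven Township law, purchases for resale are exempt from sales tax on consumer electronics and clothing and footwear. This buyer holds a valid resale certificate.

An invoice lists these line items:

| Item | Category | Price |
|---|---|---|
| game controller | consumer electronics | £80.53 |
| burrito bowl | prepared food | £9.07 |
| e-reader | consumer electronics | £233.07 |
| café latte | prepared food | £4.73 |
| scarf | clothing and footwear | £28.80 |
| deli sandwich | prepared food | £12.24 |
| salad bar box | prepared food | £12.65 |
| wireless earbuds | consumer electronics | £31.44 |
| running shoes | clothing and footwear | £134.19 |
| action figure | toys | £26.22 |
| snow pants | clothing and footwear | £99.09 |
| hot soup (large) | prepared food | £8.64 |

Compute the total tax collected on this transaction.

£6.06

Game controller £80.53: consumer electronics, buyer-exempt → 0% → £0.00
Burrito bowl £9.07: prepared food → 9.5% → £0.86
E-reader £233.07: consumer electronics, buyer-exempt → 0% → £0.00
Café latte £4.73: prepared food → 9.5% → £0.45
Scarf £28.80: clothing and footwear, buyer-exempt → 0% → £0.00
Deli sandwich £12.24: prepared food → 9.5% → £1.16
Salad bar box £12.65: prepared food → 9.5% → £1.20
Wireless earbuds £31.44: consumer electronics, buyer-exempt → 0% → £0.00
Running shoes £134.19: clothing and footwear, buyer-exempt → 0% → £0.00
Action figure £26.22: toys → 6% → £1.57
Snow pants £99.09: clothing and footwear, buyer-exempt → 0% → £0.00
Hot soup (large) £8.64: prepared food → 9.5% → £0.82
Total tax = £0.86 + £0.45 + £1.16 + £1.20 + £1.57 + £0.82 = £6.06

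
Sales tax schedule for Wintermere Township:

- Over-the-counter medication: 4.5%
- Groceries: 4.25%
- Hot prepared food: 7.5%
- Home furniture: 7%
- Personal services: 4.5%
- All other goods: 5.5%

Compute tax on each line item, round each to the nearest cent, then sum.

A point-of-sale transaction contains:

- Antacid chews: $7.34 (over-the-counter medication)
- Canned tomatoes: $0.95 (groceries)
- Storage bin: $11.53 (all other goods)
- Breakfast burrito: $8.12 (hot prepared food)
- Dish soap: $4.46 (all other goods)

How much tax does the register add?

$1.86

Antacid chews $7.34: over-the-counter medication → 4.5% → $0.33
Canned tomatoes $0.95: groceries → 4.25% → $0.04
Storage bin $11.53: all other goods → 5.5% → $0.63
Breakfast burrito $8.12: hot prepared food → 7.5% → $0.61
Dish soap $4.46: all other goods → 5.5% → $0.25
Total tax = $0.33 + $0.04 + $0.63 + $0.61 + $0.25 = $1.86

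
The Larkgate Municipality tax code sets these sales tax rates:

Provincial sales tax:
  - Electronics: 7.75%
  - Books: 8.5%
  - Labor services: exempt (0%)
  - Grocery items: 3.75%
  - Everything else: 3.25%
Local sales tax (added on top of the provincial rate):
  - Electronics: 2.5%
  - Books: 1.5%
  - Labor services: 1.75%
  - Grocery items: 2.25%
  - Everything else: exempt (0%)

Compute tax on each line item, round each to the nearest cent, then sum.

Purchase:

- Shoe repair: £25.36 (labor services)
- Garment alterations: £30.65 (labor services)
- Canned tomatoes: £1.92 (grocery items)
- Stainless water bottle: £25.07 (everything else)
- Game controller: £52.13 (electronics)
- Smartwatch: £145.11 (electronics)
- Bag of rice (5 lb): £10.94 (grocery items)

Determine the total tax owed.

£22.78

Shoe repair £25.36: labor services → 0% + 1.75% local = 1.75% → £0.44
Garment alterations £30.65: labor services → 0% + 1.75% local = 1.75% → £0.54
Canned tomatoes £1.92: grocery items → 3.75% + 2.25% local = 6% → £0.12
Stainless water bottle £25.07: everything else → 3.25% + 0% local = 3.25% → £0.81
Game controller £52.13: electronics → 7.75% + 2.5% local = 10.25% → £5.34
Smartwatch £145.11: electronics → 7.75% + 2.5% local = 10.25% → £14.87
Bag of rice (5 lb) £10.94: grocery items → 3.75% + 2.25% local = 6% → £0.66
Total tax = £0.44 + £0.54 + £0.12 + £0.81 + £5.34 + £14.87 + £0.66 = £22.78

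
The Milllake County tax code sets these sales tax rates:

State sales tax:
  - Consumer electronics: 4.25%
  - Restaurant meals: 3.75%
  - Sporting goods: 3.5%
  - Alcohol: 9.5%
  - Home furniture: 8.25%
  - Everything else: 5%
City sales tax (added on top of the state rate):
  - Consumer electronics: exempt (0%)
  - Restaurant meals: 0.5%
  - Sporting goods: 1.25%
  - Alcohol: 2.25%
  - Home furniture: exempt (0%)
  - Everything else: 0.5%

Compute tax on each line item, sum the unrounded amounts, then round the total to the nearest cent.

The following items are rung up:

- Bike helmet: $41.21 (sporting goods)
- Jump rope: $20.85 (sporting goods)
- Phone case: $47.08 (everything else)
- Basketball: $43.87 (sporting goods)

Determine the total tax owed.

$7.62

Bike helmet $41.21: sporting goods → 3.5% + 1.25% city = 4.75% → $1.957475
Jump rope $20.85: sporting goods → 3.5% + 1.25% city = 4.75% → $0.990375
Phone case $47.08: everything else → 5% + 0.5% city = 5.5% → $2.5894
Basketball $43.87: sporting goods → 3.5% + 1.25% city = 4.75% → $2.083825
Unrounded tax sum = $7.621075 → $7.62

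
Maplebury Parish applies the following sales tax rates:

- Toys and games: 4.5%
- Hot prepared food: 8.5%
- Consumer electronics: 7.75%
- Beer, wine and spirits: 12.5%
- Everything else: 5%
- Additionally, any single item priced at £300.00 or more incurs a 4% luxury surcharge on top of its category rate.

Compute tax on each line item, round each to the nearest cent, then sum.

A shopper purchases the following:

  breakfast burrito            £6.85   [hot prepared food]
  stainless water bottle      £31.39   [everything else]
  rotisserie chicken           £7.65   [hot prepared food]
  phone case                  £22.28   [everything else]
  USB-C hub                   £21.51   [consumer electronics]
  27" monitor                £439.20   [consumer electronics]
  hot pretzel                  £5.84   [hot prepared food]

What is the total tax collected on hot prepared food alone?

Breakfast burrito £6.85: hot prepared food → 8.5% → £0.58
Rotisserie chicken £7.65: hot prepared food → 8.5% → £0.65
Hot pretzel £5.84: hot prepared food → 8.5% → £0.50
Tax on hot prepared food = £0.58 + £0.65 + £0.50 = £1.73

£1.73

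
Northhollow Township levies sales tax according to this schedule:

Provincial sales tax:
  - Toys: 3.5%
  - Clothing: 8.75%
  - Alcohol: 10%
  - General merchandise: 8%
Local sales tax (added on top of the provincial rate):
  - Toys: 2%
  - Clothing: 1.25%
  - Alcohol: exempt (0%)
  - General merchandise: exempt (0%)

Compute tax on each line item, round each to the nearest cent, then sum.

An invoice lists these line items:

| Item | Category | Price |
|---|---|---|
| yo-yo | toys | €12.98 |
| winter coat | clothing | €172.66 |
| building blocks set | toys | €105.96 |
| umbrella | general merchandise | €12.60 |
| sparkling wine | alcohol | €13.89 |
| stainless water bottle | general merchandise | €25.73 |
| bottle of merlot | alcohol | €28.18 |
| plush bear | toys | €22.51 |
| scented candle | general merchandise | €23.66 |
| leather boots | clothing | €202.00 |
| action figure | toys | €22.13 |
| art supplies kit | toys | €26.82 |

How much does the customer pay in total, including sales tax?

€726.24

Yo-yo €12.98: toys → 3.5% + 2% local = 5.5% → €0.71
Winter coat €172.66: clothing → 8.75% + 1.25% local = 10% → €17.27
Building blocks set €105.96: toys → 3.5% + 2% local = 5.5% → €5.83
Umbrella €12.60: general merchandise → 8% + 0% local = 8% → €1.01
Sparkling wine €13.89: alcohol → 10% + 0% local = 10% → €1.39
Stainless water bottle €25.73: general merchandise → 8% + 0% local = 8% → €2.06
Bottle of merlot €28.18: alcohol → 10% + 0% local = 10% → €2.82
Plush bear €22.51: toys → 3.5% + 2% local = 5.5% → €1.24
Scented candle €23.66: general merchandise → 8% + 0% local = 8% → €1.89
Leather boots €202.00: clothing → 8.75% + 1.25% local = 10% → €20.20
Action figure €22.13: toys → 3.5% + 2% local = 5.5% → €1.22
Art supplies kit €26.82: toys → 3.5% + 2% local = 5.5% → €1.48
Subtotal = €669.12; tax = €57.12; total due = €726.24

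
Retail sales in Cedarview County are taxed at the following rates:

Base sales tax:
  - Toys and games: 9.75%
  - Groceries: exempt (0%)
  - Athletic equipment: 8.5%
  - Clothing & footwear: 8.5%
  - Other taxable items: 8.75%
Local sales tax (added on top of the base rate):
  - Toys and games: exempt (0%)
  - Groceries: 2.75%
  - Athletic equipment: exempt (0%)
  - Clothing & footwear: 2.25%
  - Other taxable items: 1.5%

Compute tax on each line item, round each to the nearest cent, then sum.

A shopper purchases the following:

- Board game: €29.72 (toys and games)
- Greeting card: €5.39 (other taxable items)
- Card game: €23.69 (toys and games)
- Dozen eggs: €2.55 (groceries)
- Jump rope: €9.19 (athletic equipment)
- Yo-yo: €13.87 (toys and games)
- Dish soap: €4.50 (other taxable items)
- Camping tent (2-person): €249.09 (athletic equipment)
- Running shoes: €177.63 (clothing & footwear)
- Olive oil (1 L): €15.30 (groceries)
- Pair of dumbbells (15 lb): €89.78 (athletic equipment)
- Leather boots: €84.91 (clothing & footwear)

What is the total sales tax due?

Board game €29.72: toys and games → 9.75% + 0% local = 9.75% → €2.90
Greeting card €5.39: other taxable items → 8.75% + 1.5% local = 10.25% → €0.55
Card game €23.69: toys and games → 9.75% + 0% local = 9.75% → €2.31
Dozen eggs €2.55: groceries → 0% + 2.75% local = 2.75% → €0.07
Jump rope €9.19: athletic equipment → 8.5% + 0% local = 8.5% → €0.78
Yo-yo €13.87: toys and games → 9.75% + 0% local = 9.75% → €1.35
Dish soap €4.50: other taxable items → 8.75% + 1.5% local = 10.25% → €0.46
Camping tent (2-person) €249.09: athletic equipment → 8.5% + 0% local = 8.5% → €21.17
Running shoes €177.63: clothing & footwear → 8.5% + 2.25% local = 10.75% → €19.10
Olive oil (1 L) €15.30: groceries → 0% + 2.75% local = 2.75% → €0.42
Pair of dumbbells (15 lb) €89.78: athletic equipment → 8.5% + 0% local = 8.5% → €7.63
Leather boots €84.91: clothing & footwear → 8.5% + 2.25% local = 10.75% → €9.13
Total tax = €2.90 + €0.55 + €2.31 + €0.07 + €0.78 + €1.35 + €0.46 + €21.17 + €19.10 + €0.42 + €7.63 + €9.13 = €65.87

€65.87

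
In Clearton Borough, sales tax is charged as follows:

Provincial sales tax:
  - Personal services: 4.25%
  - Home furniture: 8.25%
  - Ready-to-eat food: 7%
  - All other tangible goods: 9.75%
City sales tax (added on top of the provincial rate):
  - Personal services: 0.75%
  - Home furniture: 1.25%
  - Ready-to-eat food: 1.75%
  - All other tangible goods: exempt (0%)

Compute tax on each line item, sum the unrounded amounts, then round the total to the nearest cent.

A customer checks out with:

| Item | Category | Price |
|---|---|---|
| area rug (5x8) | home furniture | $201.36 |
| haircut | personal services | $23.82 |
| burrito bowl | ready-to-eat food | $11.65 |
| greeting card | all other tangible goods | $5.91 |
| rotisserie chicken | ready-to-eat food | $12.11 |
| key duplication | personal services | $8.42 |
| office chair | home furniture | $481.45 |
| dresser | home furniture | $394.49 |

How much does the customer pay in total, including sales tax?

Area rug (5x8) $201.36: home furniture → 8.25% + 1.25% city = 9.5% → $19.1292
Haircut $23.82: personal services → 4.25% + 0.75% city = 5% → $1.191
Burrito bowl $11.65: ready-to-eat food → 7% + 1.75% city = 8.75% → $1.019375
Greeting card $5.91: all other tangible goods → 9.75% + 0% city = 9.75% → $0.576225
Rotisserie chicken $12.11: ready-to-eat food → 7% + 1.75% city = 8.75% → $1.059625
Key duplication $8.42: personal services → 4.25% + 0.75% city = 5% → $0.421
Office chair $481.45: home furniture → 8.25% + 1.25% city = 9.5% → $45.73775
Dresser $394.49: home furniture → 8.25% + 1.25% city = 9.5% → $37.47655
Subtotal = $1139.21; unrounded tax = $106.610725 → $106.61; total due = $1245.82

$1245.82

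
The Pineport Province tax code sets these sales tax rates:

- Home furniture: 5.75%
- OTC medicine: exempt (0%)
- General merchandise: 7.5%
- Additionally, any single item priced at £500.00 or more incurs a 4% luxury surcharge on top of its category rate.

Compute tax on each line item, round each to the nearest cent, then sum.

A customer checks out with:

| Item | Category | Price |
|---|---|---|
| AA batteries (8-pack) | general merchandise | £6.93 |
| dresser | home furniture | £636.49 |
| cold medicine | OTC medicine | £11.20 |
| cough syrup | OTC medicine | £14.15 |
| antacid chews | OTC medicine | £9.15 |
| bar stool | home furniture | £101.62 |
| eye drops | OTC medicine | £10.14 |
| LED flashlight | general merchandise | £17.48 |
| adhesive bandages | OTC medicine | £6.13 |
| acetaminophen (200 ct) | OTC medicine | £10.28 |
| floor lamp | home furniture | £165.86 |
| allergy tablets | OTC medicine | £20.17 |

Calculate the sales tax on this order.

£79.27

AA batteries (8-pack) £6.93: general merchandise → 7.5% → £0.52
Dresser £636.49: home furniture → 5.75% + 4% surcharge = 9.75% → £62.06
Cold medicine £11.20: OTC medicine → 0% → £0.00
Cough syrup £14.15: OTC medicine → 0% → £0.00
Antacid chews £9.15: OTC medicine → 0% → £0.00
Bar stool £101.62: home furniture → 5.75% → £5.84
Eye drops £10.14: OTC medicine → 0% → £0.00
LED flashlight £17.48: general merchandise → 7.5% → £1.31
Adhesive bandages £6.13: OTC medicine → 0% → £0.00
Acetaminophen (200 ct) £10.28: OTC medicine → 0% → £0.00
Floor lamp £165.86: home furniture → 5.75% → £9.54
Allergy tablets £20.17: OTC medicine → 0% → £0.00
Total tax = £0.52 + £62.06 + £5.84 + £1.31 + £9.54 = £79.27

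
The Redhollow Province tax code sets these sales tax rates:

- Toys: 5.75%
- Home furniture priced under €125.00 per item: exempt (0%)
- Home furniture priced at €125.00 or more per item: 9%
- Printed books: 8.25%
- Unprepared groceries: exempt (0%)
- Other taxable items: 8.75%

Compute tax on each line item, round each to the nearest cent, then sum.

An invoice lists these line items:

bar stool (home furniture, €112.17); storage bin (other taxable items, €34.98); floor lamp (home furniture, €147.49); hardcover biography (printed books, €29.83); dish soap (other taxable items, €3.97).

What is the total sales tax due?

Bar stool €112.17: home furniture, under €125.00 → 0% → €0.00
Storage bin €34.98: other taxable items → 8.75% → €3.06
Floor lamp €147.49: home furniture, €125.00 or more → 9% → €13.27
Hardcover biography €29.83: printed books → 8.25% → €2.46
Dish soap €3.97: other taxable items → 8.75% → €0.35
Total tax = €3.06 + €13.27 + €2.46 + €0.35 = €19.14

€19.14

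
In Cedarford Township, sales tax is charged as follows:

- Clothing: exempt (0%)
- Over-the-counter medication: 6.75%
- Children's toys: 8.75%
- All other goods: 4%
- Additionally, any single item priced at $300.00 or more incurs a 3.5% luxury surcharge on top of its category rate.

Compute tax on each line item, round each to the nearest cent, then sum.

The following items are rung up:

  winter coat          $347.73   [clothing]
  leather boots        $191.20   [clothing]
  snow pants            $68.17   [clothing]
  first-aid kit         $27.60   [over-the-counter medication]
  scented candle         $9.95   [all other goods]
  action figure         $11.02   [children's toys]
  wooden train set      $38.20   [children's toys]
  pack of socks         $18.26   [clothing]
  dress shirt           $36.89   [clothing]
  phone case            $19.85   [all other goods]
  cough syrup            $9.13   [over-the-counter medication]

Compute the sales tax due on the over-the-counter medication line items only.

$2.48

First-aid kit $27.60: over-the-counter medication → 6.75% → $1.86
Cough syrup $9.13: over-the-counter medication → 6.75% → $0.62
Tax on over-the-counter medication = $1.86 + $0.62 = $2.48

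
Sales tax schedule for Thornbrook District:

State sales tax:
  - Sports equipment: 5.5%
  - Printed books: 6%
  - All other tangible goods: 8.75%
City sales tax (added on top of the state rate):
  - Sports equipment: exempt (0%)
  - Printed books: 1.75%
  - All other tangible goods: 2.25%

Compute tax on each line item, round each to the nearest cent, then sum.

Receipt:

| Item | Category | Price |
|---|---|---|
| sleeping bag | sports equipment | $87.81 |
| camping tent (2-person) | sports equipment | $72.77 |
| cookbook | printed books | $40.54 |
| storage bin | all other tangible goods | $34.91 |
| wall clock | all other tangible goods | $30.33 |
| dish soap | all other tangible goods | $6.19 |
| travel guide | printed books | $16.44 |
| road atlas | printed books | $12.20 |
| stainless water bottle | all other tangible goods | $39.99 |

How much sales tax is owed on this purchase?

$26.45

Sleeping bag $87.81: sports equipment → 5.5% + 0% city = 5.5% → $4.83
Camping tent (2-person) $72.77: sports equipment → 5.5% + 0% city = 5.5% → $4.00
Cookbook $40.54: printed books → 6% + 1.75% city = 7.75% → $3.14
Storage bin $34.91: all other tangible goods → 8.75% + 2.25% city = 11% → $3.84
Wall clock $30.33: all other tangible goods → 8.75% + 2.25% city = 11% → $3.34
Dish soap $6.19: all other tangible goods → 8.75% + 2.25% city = 11% → $0.68
Travel guide $16.44: printed books → 6% + 1.75% city = 7.75% → $1.27
Road atlas $12.20: printed books → 6% + 1.75% city = 7.75% → $0.95
Stainless water bottle $39.99: all other tangible goods → 8.75% + 2.25% city = 11% → $4.40
Total tax = $4.83 + $4.00 + $3.14 + $3.84 + $3.34 + $0.68 + $1.27 + $0.95 + $4.40 = $26.45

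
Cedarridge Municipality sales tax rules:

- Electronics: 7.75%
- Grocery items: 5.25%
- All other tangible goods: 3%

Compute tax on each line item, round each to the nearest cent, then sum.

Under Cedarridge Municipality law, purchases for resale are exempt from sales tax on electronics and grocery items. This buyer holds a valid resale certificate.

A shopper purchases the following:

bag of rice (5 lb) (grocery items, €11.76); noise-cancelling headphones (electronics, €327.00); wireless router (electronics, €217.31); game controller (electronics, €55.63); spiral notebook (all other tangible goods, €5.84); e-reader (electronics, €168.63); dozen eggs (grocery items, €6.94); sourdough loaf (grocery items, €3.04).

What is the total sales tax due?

Bag of rice (5 lb) €11.76: grocery items, buyer-exempt → 0% → €0.00
Noise-cancelling headphones €327.00: electronics, buyer-exempt → 0% → €0.00
Wireless router €217.31: electronics, buyer-exempt → 0% → €0.00
Game controller €55.63: electronics, buyer-exempt → 0% → €0.00
Spiral notebook €5.84: all other tangible goods → 3% → €0.18
E-reader €168.63: electronics, buyer-exempt → 0% → €0.00
Dozen eggs €6.94: grocery items, buyer-exempt → 0% → €0.00
Sourdough loaf €3.04: grocery items, buyer-exempt → 0% → €0.00
Total tax = €0.18

€0.18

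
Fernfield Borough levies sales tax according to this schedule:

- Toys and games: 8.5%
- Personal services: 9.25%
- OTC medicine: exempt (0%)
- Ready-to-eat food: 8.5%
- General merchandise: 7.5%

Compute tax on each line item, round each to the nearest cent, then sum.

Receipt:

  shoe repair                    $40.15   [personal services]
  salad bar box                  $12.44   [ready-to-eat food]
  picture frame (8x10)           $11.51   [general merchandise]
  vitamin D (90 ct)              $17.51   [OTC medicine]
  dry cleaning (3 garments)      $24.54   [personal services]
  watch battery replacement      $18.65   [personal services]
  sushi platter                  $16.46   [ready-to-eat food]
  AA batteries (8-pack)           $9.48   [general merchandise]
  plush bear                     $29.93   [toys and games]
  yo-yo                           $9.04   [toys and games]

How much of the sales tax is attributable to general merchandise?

Picture frame (8x10) $11.51: general merchandise → 7.5% → $0.86
AA batteries (8-pack) $9.48: general merchandise → 7.5% → $0.71
Tax on general merchandise = $0.86 + $0.71 = $1.57

$1.57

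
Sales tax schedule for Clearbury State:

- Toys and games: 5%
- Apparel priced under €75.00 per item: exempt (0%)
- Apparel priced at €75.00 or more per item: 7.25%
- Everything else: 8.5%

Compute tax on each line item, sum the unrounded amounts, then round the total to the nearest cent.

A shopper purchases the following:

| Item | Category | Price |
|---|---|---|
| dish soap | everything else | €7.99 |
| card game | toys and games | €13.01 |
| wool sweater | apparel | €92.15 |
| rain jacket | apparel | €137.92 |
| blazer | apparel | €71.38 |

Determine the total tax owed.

Dish soap €7.99: everything else → 8.5% → €0.67915
Card game €13.01: toys and games → 5% → €0.6505
Wool sweater €92.15: apparel, €75.00 or more → 7.25% → €6.680875
Rain jacket €137.92: apparel, €75.00 or more → 7.25% → €9.9992
Blazer €71.38: apparel, under €75.00 → 0% → €0.00
Unrounded tax sum = €18.009725 → €18.01

€18.01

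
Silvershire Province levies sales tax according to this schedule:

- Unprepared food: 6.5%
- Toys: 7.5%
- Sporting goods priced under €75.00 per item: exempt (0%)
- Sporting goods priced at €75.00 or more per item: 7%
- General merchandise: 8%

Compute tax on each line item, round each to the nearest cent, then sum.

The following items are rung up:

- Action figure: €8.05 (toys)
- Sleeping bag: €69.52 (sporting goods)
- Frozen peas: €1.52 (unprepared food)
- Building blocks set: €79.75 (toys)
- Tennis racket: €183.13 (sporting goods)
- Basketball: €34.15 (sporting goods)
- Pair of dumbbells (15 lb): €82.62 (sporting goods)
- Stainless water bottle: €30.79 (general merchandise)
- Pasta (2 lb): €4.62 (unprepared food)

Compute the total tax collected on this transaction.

€28.04

Action figure €8.05: toys → 7.5% → €0.60
Sleeping bag €69.52: sporting goods, under €75.00 → 0% → €0.00
Frozen peas €1.52: unprepared food → 6.5% → €0.10
Building blocks set €79.75: toys → 7.5% → €5.98
Tennis racket €183.13: sporting goods, €75.00 or more → 7% → €12.82
Basketball €34.15: sporting goods, under €75.00 → 0% → €0.00
Pair of dumbbells (15 lb) €82.62: sporting goods, €75.00 or more → 7% → €5.78
Stainless water bottle €30.79: general merchandise → 8% → €2.46
Pasta (2 lb) €4.62: unprepared food → 6.5% → €0.30
Total tax = €0.60 + €0.10 + €5.98 + €12.82 + €5.78 + €2.46 + €0.30 = €28.04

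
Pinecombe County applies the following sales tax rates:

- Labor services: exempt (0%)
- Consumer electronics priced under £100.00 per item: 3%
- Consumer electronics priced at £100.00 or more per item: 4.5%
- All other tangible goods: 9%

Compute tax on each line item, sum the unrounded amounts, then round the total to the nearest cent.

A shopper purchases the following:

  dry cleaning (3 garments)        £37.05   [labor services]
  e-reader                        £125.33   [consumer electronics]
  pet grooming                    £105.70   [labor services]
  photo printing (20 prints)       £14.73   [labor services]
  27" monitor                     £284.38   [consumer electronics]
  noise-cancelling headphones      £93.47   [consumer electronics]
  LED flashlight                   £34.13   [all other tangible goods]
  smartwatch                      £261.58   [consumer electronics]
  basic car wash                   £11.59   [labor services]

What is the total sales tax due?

Dry cleaning (3 garments) £37.05: labor services → 0% → £0.00
E-reader £125.33: consumer electronics, £100.00 or more → 4.5% → £5.63985
Pet grooming £105.70: labor services → 0% → £0.00
Photo printing (20 prints) £14.73: labor services → 0% → £0.00
27" monitor £284.38: consumer electronics, £100.00 or more → 4.5% → £12.7971
Noise-cancelling headphones £93.47: consumer electronics, under £100.00 → 3% → £2.8041
LED flashlight £34.13: all other tangible goods → 9% → £3.0717
Smartwatch £261.58: consumer electronics, £100.00 or more → 4.5% → £11.7711
Basic car wash £11.59: labor services → 0% → £0.00
Unrounded tax sum = £36.08385 → £36.08

£36.08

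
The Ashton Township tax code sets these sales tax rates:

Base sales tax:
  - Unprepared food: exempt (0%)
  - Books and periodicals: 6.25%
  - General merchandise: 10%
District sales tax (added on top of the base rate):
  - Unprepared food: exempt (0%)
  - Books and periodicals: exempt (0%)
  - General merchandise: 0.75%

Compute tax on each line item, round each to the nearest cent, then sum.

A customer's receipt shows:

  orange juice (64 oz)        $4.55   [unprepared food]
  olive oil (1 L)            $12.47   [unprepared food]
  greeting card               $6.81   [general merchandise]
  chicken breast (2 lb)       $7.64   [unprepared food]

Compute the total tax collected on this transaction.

$0.73

Orange juice (64 oz) $4.55: unprepared food → 0% + 0% district = 0% → $0.00
Olive oil (1 L) $12.47: unprepared food → 0% + 0% district = 0% → $0.00
Greeting card $6.81: general merchandise → 10% + 0.75% district = 10.75% → $0.73
Chicken breast (2 lb) $7.64: unprepared food → 0% + 0% district = 0% → $0.00
Total tax = $0.73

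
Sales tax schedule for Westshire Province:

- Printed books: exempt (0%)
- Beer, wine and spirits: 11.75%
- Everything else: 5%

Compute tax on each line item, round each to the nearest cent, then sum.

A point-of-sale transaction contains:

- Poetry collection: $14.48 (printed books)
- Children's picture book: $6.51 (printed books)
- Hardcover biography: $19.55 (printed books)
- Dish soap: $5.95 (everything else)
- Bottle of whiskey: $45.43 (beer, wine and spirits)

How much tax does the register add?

$5.64

Poetry collection $14.48: printed books → 0% → $0.00
Children's picture book $6.51: printed books → 0% → $0.00
Hardcover biography $19.55: printed books → 0% → $0.00
Dish soap $5.95: everything else → 5% → $0.30
Bottle of whiskey $45.43: beer, wine and spirits → 11.75% → $5.34
Total tax = $0.30 + $5.34 = $5.64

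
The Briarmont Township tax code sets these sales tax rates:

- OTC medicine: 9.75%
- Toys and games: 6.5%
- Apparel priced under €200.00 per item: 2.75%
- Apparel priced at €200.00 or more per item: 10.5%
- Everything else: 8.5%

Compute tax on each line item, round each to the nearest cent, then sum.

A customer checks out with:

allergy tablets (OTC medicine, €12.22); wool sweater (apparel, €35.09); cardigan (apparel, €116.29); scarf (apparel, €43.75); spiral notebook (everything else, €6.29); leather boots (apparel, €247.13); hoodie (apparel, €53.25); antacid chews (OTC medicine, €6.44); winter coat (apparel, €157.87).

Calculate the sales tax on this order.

Allergy tablets €12.22: OTC medicine → 9.75% → €1.19
Wool sweater €35.09: apparel, under €200.00 → 2.75% → €0.96
Cardigan €116.29: apparel, under €200.00 → 2.75% → €3.20
Scarf €43.75: apparel, under €200.00 → 2.75% → €1.20
Spiral notebook €6.29: everything else → 8.5% → €0.53
Leather boots €247.13: apparel, €200.00 or more → 10.5% → €25.95
Hoodie €53.25: apparel, under €200.00 → 2.75% → €1.46
Antacid chews €6.44: OTC medicine → 9.75% → €0.63
Winter coat €157.87: apparel, under €200.00 → 2.75% → €4.34
Total tax = €1.19 + €0.96 + €3.20 + €1.20 + €0.53 + €25.95 + €1.46 + €0.63 + €4.34 = €39.46

€39.46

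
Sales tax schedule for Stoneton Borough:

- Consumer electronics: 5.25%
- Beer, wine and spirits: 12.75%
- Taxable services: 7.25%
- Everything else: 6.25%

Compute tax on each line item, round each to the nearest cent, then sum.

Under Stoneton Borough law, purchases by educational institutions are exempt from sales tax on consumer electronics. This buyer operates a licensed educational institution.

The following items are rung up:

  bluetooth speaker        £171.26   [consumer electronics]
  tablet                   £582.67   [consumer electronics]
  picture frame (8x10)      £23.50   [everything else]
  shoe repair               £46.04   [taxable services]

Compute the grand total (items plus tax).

£828.28

Bluetooth speaker £171.26: consumer electronics, buyer-exempt → 0% → £0.00
Tablet £582.67: consumer electronics, buyer-exempt → 0% → £0.00
Picture frame (8x10) £23.50: everything else → 6.25% → £1.47
Shoe repair £46.04: taxable services → 7.25% → £3.34
Subtotal = £823.47; tax = £4.81; total due = £828.28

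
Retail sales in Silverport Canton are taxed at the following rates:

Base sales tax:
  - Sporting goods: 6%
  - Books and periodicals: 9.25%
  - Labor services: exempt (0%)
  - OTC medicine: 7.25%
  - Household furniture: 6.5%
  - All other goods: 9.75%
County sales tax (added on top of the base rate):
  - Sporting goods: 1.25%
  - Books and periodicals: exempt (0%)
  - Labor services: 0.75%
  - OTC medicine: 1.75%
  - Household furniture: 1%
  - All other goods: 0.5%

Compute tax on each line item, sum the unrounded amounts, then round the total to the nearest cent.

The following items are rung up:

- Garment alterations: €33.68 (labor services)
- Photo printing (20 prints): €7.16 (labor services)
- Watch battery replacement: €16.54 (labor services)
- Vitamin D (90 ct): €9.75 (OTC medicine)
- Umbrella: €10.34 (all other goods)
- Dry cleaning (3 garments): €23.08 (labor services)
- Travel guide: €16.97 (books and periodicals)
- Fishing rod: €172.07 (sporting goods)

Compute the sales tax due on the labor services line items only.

€0.60

Garment alterations €33.68: labor services → 0% + 0.75% county = 0.75% → €0.2526
Photo printing (20 prints) €7.16: labor services → 0% + 0.75% county = 0.75% → €0.0537
Watch battery replacement €16.54: labor services → 0% + 0.75% county = 0.75% → €0.12405
Dry cleaning (3 garments) €23.08: labor services → 0% + 0.75% county = 0.75% → €0.1731
Tax on labor services: unrounded sum = €0.60345 → €0.60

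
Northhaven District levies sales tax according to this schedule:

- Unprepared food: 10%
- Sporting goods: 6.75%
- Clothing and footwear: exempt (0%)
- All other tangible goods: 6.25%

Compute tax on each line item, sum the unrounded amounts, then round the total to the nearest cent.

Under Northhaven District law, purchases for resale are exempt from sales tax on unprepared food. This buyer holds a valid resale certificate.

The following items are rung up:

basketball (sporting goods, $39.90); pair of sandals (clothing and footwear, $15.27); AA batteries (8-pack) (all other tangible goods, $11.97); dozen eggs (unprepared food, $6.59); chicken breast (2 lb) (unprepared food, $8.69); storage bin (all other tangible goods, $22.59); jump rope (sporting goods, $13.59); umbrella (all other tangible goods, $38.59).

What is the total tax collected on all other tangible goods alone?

AA batteries (8-pack) $11.97: all other tangible goods → 6.25% → $0.748125
Storage bin $22.59: all other tangible goods → 6.25% → $1.411875
Umbrella $38.59: all other tangible goods → 6.25% → $2.411875
Tax on all other tangible goods: unrounded sum = $4.571875 → $4.57

$4.57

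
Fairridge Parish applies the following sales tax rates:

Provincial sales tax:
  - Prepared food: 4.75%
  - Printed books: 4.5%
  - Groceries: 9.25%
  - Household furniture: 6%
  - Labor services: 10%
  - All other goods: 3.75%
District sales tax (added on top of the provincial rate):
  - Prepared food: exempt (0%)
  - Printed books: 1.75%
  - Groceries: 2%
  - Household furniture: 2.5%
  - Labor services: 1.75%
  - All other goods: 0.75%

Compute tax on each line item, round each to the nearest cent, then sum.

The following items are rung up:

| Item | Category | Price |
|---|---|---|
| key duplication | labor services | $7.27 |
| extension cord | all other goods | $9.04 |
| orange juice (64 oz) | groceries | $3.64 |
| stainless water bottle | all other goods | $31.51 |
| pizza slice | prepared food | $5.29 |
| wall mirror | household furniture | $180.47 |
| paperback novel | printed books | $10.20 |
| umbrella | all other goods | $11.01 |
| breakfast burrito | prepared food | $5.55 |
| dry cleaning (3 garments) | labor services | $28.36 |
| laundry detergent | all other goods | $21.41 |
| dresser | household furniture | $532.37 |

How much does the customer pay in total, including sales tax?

$915.74

Key duplication $7.27: labor services → 10% + 1.75% district = 11.75% → $0.85
Extension cord $9.04: all other goods → 3.75% + 0.75% district = 4.5% → $0.41
Orange juice (64 oz) $3.64: groceries → 9.25% + 2% district = 11.25% → $0.41
Stainless water bottle $31.51: all other goods → 3.75% + 0.75% district = 4.5% → $1.42
Pizza slice $5.29: prepared food → 4.75% + 0% district = 4.75% → $0.25
Wall mirror $180.47: household furniture → 6% + 2.5% district = 8.5% → $15.34
Paperback novel $10.20: printed books → 4.5% + 1.75% district = 6.25% → $0.64
Umbrella $11.01: all other goods → 3.75% + 0.75% district = 4.5% → $0.50
Breakfast burrito $5.55: prepared food → 4.75% + 0% district = 4.75% → $0.26
Dry cleaning (3 garments) $28.36: labor services → 10% + 1.75% district = 11.75% → $3.33
Laundry detergent $21.41: all other goods → 3.75% + 0.75% district = 4.5% → $0.96
Dresser $532.37: household furniture → 6% + 2.5% district = 8.5% → $45.25
Subtotal = $846.12; tax = $69.62; total due = $915.74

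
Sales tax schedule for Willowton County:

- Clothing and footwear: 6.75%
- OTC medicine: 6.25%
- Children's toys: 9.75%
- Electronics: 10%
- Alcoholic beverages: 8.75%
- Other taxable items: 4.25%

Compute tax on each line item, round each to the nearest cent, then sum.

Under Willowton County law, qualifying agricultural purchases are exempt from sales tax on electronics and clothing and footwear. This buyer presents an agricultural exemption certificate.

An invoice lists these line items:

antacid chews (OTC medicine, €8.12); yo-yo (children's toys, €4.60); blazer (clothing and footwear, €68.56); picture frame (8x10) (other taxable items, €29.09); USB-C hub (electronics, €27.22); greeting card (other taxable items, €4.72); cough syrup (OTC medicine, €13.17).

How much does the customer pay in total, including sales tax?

€158.70

Antacid chews €8.12: OTC medicine → 6.25% → €0.51
Yo-yo €4.60: children's toys → 9.75% → €0.45
Blazer €68.56: clothing and footwear, buyer-exempt → 0% → €0.00
Picture frame (8x10) €29.09: other taxable items → 4.25% → €1.24
USB-C hub €27.22: electronics, buyer-exempt → 0% → €0.00
Greeting card €4.72: other taxable items → 4.25% → €0.20
Cough syrup €13.17: OTC medicine → 6.25% → €0.82
Subtotal = €155.48; tax = €3.22; total due = €158.70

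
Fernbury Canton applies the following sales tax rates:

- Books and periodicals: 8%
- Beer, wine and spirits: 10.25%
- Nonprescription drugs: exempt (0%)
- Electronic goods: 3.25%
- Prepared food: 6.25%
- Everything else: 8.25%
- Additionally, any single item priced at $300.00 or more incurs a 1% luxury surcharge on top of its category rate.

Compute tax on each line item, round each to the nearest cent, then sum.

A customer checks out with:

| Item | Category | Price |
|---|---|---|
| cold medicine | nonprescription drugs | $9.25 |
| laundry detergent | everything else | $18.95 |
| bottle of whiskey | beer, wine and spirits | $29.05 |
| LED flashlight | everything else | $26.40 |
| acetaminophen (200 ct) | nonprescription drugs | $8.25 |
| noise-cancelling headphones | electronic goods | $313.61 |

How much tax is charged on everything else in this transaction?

$3.74

Laundry detergent $18.95: everything else → 8.25% → $1.56
LED flashlight $26.40: everything else → 8.25% → $2.18
Tax on everything else = $1.56 + $2.18 = $3.74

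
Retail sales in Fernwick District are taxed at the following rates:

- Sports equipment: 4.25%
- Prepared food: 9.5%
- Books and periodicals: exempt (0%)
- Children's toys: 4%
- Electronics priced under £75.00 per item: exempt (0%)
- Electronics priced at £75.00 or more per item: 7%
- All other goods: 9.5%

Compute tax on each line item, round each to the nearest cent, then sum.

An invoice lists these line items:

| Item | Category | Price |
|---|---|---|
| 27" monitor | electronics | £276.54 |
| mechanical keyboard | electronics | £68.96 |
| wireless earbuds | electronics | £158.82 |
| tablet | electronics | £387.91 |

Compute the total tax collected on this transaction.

27" monitor £276.54: electronics, £75.00 or more → 7% → £19.36
Mechanical keyboard £68.96: electronics, under £75.00 → 0% → £0.00
Wireless earbuds £158.82: electronics, £75.00 or more → 7% → £11.12
Tablet £387.91: electronics, £75.00 or more → 7% → £27.15
Total tax = £19.36 + £11.12 + £27.15 = £57.63

£57.63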